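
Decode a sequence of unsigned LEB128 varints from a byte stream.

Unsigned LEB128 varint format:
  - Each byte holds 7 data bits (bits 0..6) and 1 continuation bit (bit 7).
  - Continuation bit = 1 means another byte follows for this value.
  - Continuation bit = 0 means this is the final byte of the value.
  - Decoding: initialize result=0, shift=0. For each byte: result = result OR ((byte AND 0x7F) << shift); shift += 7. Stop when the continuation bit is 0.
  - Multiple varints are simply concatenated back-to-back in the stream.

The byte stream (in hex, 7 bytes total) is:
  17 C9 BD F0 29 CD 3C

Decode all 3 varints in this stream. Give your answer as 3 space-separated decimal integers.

  byte[0]=0x17 cont=0 payload=0x17=23: acc |= 23<<0 -> acc=23 shift=7 [end]
Varint 1: bytes[0:1] = 17 -> value 23 (1 byte(s))
  byte[1]=0xC9 cont=1 payload=0x49=73: acc |= 73<<0 -> acc=73 shift=7
  byte[2]=0xBD cont=1 payload=0x3D=61: acc |= 61<<7 -> acc=7881 shift=14
  byte[3]=0xF0 cont=1 payload=0x70=112: acc |= 112<<14 -> acc=1842889 shift=21
  byte[4]=0x29 cont=0 payload=0x29=41: acc |= 41<<21 -> acc=87826121 shift=28 [end]
Varint 2: bytes[1:5] = C9 BD F0 29 -> value 87826121 (4 byte(s))
  byte[5]=0xCD cont=1 payload=0x4D=77: acc |= 77<<0 -> acc=77 shift=7
  byte[6]=0x3C cont=0 payload=0x3C=60: acc |= 60<<7 -> acc=7757 shift=14 [end]
Varint 3: bytes[5:7] = CD 3C -> value 7757 (2 byte(s))

Answer: 23 87826121 7757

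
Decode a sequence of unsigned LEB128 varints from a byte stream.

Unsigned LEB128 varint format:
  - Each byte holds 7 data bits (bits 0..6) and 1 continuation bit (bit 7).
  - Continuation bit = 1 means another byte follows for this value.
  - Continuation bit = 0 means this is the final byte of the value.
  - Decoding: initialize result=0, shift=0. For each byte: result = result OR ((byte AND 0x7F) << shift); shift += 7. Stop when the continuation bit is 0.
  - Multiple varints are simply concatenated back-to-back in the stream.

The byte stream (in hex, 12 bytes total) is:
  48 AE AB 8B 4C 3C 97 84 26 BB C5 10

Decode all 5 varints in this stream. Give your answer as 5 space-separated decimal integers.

  byte[0]=0x48 cont=0 payload=0x48=72: acc |= 72<<0 -> acc=72 shift=7 [end]
Varint 1: bytes[0:1] = 48 -> value 72 (1 byte(s))
  byte[1]=0xAE cont=1 payload=0x2E=46: acc |= 46<<0 -> acc=46 shift=7
  byte[2]=0xAB cont=1 payload=0x2B=43: acc |= 43<<7 -> acc=5550 shift=14
  byte[3]=0x8B cont=1 payload=0x0B=11: acc |= 11<<14 -> acc=185774 shift=21
  byte[4]=0x4C cont=0 payload=0x4C=76: acc |= 76<<21 -> acc=159569326 shift=28 [end]
Varint 2: bytes[1:5] = AE AB 8B 4C -> value 159569326 (4 byte(s))
  byte[5]=0x3C cont=0 payload=0x3C=60: acc |= 60<<0 -> acc=60 shift=7 [end]
Varint 3: bytes[5:6] = 3C -> value 60 (1 byte(s))
  byte[6]=0x97 cont=1 payload=0x17=23: acc |= 23<<0 -> acc=23 shift=7
  byte[7]=0x84 cont=1 payload=0x04=4: acc |= 4<<7 -> acc=535 shift=14
  byte[8]=0x26 cont=0 payload=0x26=38: acc |= 38<<14 -> acc=623127 shift=21 [end]
Varint 4: bytes[6:9] = 97 84 26 -> value 623127 (3 byte(s))
  byte[9]=0xBB cont=1 payload=0x3B=59: acc |= 59<<0 -> acc=59 shift=7
  byte[10]=0xC5 cont=1 payload=0x45=69: acc |= 69<<7 -> acc=8891 shift=14
  byte[11]=0x10 cont=0 payload=0x10=16: acc |= 16<<14 -> acc=271035 shift=21 [end]
Varint 5: bytes[9:12] = BB C5 10 -> value 271035 (3 byte(s))

Answer: 72 159569326 60 623127 271035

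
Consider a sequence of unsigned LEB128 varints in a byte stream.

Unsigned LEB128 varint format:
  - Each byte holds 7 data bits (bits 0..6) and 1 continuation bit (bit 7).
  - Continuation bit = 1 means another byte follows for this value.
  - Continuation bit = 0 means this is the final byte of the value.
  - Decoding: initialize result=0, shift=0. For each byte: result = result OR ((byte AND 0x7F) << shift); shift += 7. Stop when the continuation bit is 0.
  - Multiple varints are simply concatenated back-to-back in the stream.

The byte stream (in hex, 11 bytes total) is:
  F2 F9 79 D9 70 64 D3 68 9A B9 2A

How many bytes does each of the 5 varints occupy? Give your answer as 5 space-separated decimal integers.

  byte[0]=0xF2 cont=1 payload=0x72=114: acc |= 114<<0 -> acc=114 shift=7
  byte[1]=0xF9 cont=1 payload=0x79=121: acc |= 121<<7 -> acc=15602 shift=14
  byte[2]=0x79 cont=0 payload=0x79=121: acc |= 121<<14 -> acc=1998066 shift=21 [end]
Varint 1: bytes[0:3] = F2 F9 79 -> value 1998066 (3 byte(s))
  byte[3]=0xD9 cont=1 payload=0x59=89: acc |= 89<<0 -> acc=89 shift=7
  byte[4]=0x70 cont=0 payload=0x70=112: acc |= 112<<7 -> acc=14425 shift=14 [end]
Varint 2: bytes[3:5] = D9 70 -> value 14425 (2 byte(s))
  byte[5]=0x64 cont=0 payload=0x64=100: acc |= 100<<0 -> acc=100 shift=7 [end]
Varint 3: bytes[5:6] = 64 -> value 100 (1 byte(s))
  byte[6]=0xD3 cont=1 payload=0x53=83: acc |= 83<<0 -> acc=83 shift=7
  byte[7]=0x68 cont=0 payload=0x68=104: acc |= 104<<7 -> acc=13395 shift=14 [end]
Varint 4: bytes[6:8] = D3 68 -> value 13395 (2 byte(s))
  byte[8]=0x9A cont=1 payload=0x1A=26: acc |= 26<<0 -> acc=26 shift=7
  byte[9]=0xB9 cont=1 payload=0x39=57: acc |= 57<<7 -> acc=7322 shift=14
  byte[10]=0x2A cont=0 payload=0x2A=42: acc |= 42<<14 -> acc=695450 shift=21 [end]
Varint 5: bytes[8:11] = 9A B9 2A -> value 695450 (3 byte(s))

Answer: 3 2 1 2 3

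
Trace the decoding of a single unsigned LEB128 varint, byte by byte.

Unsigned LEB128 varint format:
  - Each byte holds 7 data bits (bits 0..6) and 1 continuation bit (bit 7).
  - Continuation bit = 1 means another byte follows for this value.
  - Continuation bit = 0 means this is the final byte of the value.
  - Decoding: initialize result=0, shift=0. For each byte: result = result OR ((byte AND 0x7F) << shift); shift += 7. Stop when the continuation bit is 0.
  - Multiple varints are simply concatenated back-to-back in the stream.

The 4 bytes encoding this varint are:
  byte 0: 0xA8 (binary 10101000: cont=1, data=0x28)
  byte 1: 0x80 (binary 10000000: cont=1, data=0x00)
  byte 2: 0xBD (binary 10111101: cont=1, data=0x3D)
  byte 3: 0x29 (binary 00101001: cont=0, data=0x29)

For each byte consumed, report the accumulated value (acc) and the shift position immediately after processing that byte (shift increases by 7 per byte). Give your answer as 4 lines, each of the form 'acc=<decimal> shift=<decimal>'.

Answer: acc=40 shift=7
acc=40 shift=14
acc=999464 shift=21
acc=86982696 shift=28

Derivation:
byte 0=0xA8: payload=0x28=40, contrib = 40<<0 = 40; acc -> 40, shift -> 7
byte 1=0x80: payload=0x00=0, contrib = 0<<7 = 0; acc -> 40, shift -> 14
byte 2=0xBD: payload=0x3D=61, contrib = 61<<14 = 999424; acc -> 999464, shift -> 21
byte 3=0x29: payload=0x29=41, contrib = 41<<21 = 85983232; acc -> 86982696, shift -> 28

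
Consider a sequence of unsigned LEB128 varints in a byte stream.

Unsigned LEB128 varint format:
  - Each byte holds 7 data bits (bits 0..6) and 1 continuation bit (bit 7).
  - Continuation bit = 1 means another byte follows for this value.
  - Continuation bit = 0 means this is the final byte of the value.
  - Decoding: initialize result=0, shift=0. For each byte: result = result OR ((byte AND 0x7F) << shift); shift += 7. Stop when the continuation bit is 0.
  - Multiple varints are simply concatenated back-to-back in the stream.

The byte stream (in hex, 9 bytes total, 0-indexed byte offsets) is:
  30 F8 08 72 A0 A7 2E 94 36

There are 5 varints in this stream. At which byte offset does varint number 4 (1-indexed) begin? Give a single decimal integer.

  byte[0]=0x30 cont=0 payload=0x30=48: acc |= 48<<0 -> acc=48 shift=7 [end]
Varint 1: bytes[0:1] = 30 -> value 48 (1 byte(s))
  byte[1]=0xF8 cont=1 payload=0x78=120: acc |= 120<<0 -> acc=120 shift=7
  byte[2]=0x08 cont=0 payload=0x08=8: acc |= 8<<7 -> acc=1144 shift=14 [end]
Varint 2: bytes[1:3] = F8 08 -> value 1144 (2 byte(s))
  byte[3]=0x72 cont=0 payload=0x72=114: acc |= 114<<0 -> acc=114 shift=7 [end]
Varint 3: bytes[3:4] = 72 -> value 114 (1 byte(s))
  byte[4]=0xA0 cont=1 payload=0x20=32: acc |= 32<<0 -> acc=32 shift=7
  byte[5]=0xA7 cont=1 payload=0x27=39: acc |= 39<<7 -> acc=5024 shift=14
  byte[6]=0x2E cont=0 payload=0x2E=46: acc |= 46<<14 -> acc=758688 shift=21 [end]
Varint 4: bytes[4:7] = A0 A7 2E -> value 758688 (3 byte(s))
  byte[7]=0x94 cont=1 payload=0x14=20: acc |= 20<<0 -> acc=20 shift=7
  byte[8]=0x36 cont=0 payload=0x36=54: acc |= 54<<7 -> acc=6932 shift=14 [end]
Varint 5: bytes[7:9] = 94 36 -> value 6932 (2 byte(s))

Answer: 4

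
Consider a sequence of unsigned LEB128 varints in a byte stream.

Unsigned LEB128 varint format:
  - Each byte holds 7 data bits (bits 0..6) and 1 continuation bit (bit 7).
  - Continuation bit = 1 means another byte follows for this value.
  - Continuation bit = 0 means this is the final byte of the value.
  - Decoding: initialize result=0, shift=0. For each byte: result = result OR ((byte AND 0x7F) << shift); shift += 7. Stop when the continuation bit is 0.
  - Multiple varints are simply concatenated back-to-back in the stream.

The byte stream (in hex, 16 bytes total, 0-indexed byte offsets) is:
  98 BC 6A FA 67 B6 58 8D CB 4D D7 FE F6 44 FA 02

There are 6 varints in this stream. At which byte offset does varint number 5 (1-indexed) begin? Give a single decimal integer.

  byte[0]=0x98 cont=1 payload=0x18=24: acc |= 24<<0 -> acc=24 shift=7
  byte[1]=0xBC cont=1 payload=0x3C=60: acc |= 60<<7 -> acc=7704 shift=14
  byte[2]=0x6A cont=0 payload=0x6A=106: acc |= 106<<14 -> acc=1744408 shift=21 [end]
Varint 1: bytes[0:3] = 98 BC 6A -> value 1744408 (3 byte(s))
  byte[3]=0xFA cont=1 payload=0x7A=122: acc |= 122<<0 -> acc=122 shift=7
  byte[4]=0x67 cont=0 payload=0x67=103: acc |= 103<<7 -> acc=13306 shift=14 [end]
Varint 2: bytes[3:5] = FA 67 -> value 13306 (2 byte(s))
  byte[5]=0xB6 cont=1 payload=0x36=54: acc |= 54<<0 -> acc=54 shift=7
  byte[6]=0x58 cont=0 payload=0x58=88: acc |= 88<<7 -> acc=11318 shift=14 [end]
Varint 3: bytes[5:7] = B6 58 -> value 11318 (2 byte(s))
  byte[7]=0x8D cont=1 payload=0x0D=13: acc |= 13<<0 -> acc=13 shift=7
  byte[8]=0xCB cont=1 payload=0x4B=75: acc |= 75<<7 -> acc=9613 shift=14
  byte[9]=0x4D cont=0 payload=0x4D=77: acc |= 77<<14 -> acc=1271181 shift=21 [end]
Varint 4: bytes[7:10] = 8D CB 4D -> value 1271181 (3 byte(s))
  byte[10]=0xD7 cont=1 payload=0x57=87: acc |= 87<<0 -> acc=87 shift=7
  byte[11]=0xFE cont=1 payload=0x7E=126: acc |= 126<<7 -> acc=16215 shift=14
  byte[12]=0xF6 cont=1 payload=0x76=118: acc |= 118<<14 -> acc=1949527 shift=21
  byte[13]=0x44 cont=0 payload=0x44=68: acc |= 68<<21 -> acc=144555863 shift=28 [end]
Varint 5: bytes[10:14] = D7 FE F6 44 -> value 144555863 (4 byte(s))
  byte[14]=0xFA cont=1 payload=0x7A=122: acc |= 122<<0 -> acc=122 shift=7
  byte[15]=0x02 cont=0 payload=0x02=2: acc |= 2<<7 -> acc=378 shift=14 [end]
Varint 6: bytes[14:16] = FA 02 -> value 378 (2 byte(s))

Answer: 10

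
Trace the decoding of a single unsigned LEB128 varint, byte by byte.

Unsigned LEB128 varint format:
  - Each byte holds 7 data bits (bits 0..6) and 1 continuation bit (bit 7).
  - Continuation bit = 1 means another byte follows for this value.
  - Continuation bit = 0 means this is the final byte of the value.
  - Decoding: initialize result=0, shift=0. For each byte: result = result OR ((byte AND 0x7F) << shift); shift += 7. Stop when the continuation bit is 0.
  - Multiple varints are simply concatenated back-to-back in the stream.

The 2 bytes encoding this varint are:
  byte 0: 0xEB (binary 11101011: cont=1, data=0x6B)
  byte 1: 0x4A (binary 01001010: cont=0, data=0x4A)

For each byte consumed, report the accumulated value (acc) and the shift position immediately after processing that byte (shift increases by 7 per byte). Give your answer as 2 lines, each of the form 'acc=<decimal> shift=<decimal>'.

byte 0=0xEB: payload=0x6B=107, contrib = 107<<0 = 107; acc -> 107, shift -> 7
byte 1=0x4A: payload=0x4A=74, contrib = 74<<7 = 9472; acc -> 9579, shift -> 14

Answer: acc=107 shift=7
acc=9579 shift=14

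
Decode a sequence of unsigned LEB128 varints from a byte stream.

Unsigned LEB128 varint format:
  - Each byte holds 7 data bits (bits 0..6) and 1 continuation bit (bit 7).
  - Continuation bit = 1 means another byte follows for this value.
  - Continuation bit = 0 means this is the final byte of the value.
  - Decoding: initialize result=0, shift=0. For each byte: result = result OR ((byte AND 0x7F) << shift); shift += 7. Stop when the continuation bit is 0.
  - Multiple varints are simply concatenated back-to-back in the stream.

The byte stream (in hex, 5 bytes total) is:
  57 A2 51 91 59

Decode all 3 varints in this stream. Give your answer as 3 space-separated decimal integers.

Answer: 87 10402 11409

Derivation:
  byte[0]=0x57 cont=0 payload=0x57=87: acc |= 87<<0 -> acc=87 shift=7 [end]
Varint 1: bytes[0:1] = 57 -> value 87 (1 byte(s))
  byte[1]=0xA2 cont=1 payload=0x22=34: acc |= 34<<0 -> acc=34 shift=7
  byte[2]=0x51 cont=0 payload=0x51=81: acc |= 81<<7 -> acc=10402 shift=14 [end]
Varint 2: bytes[1:3] = A2 51 -> value 10402 (2 byte(s))
  byte[3]=0x91 cont=1 payload=0x11=17: acc |= 17<<0 -> acc=17 shift=7
  byte[4]=0x59 cont=0 payload=0x59=89: acc |= 89<<7 -> acc=11409 shift=14 [end]
Varint 3: bytes[3:5] = 91 59 -> value 11409 (2 byte(s))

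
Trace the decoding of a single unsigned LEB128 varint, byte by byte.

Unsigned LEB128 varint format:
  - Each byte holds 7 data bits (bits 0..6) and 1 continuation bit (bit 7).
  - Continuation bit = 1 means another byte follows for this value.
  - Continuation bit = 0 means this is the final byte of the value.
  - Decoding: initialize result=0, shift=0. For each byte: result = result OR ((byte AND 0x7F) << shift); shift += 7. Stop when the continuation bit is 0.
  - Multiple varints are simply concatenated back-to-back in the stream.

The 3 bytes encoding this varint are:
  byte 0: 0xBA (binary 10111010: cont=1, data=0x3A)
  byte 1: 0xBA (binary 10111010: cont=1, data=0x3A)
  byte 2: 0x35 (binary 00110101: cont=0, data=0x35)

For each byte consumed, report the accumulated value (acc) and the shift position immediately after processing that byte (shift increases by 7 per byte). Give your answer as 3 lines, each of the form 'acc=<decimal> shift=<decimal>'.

Answer: acc=58 shift=7
acc=7482 shift=14
acc=875834 shift=21

Derivation:
byte 0=0xBA: payload=0x3A=58, contrib = 58<<0 = 58; acc -> 58, shift -> 7
byte 1=0xBA: payload=0x3A=58, contrib = 58<<7 = 7424; acc -> 7482, shift -> 14
byte 2=0x35: payload=0x35=53, contrib = 53<<14 = 868352; acc -> 875834, shift -> 21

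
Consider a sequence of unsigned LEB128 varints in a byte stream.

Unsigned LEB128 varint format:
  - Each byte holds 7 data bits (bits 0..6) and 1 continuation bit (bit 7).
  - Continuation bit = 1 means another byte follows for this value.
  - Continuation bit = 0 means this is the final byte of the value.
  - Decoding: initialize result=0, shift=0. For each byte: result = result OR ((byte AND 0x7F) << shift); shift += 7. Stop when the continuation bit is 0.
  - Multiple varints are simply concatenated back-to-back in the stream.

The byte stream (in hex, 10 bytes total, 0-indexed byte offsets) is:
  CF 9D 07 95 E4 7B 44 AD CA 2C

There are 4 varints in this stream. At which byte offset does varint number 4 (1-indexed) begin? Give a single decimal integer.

  byte[0]=0xCF cont=1 payload=0x4F=79: acc |= 79<<0 -> acc=79 shift=7
  byte[1]=0x9D cont=1 payload=0x1D=29: acc |= 29<<7 -> acc=3791 shift=14
  byte[2]=0x07 cont=0 payload=0x07=7: acc |= 7<<14 -> acc=118479 shift=21 [end]
Varint 1: bytes[0:3] = CF 9D 07 -> value 118479 (3 byte(s))
  byte[3]=0x95 cont=1 payload=0x15=21: acc |= 21<<0 -> acc=21 shift=7
  byte[4]=0xE4 cont=1 payload=0x64=100: acc |= 100<<7 -> acc=12821 shift=14
  byte[5]=0x7B cont=0 payload=0x7B=123: acc |= 123<<14 -> acc=2028053 shift=21 [end]
Varint 2: bytes[3:6] = 95 E4 7B -> value 2028053 (3 byte(s))
  byte[6]=0x44 cont=0 payload=0x44=68: acc |= 68<<0 -> acc=68 shift=7 [end]
Varint 3: bytes[6:7] = 44 -> value 68 (1 byte(s))
  byte[7]=0xAD cont=1 payload=0x2D=45: acc |= 45<<0 -> acc=45 shift=7
  byte[8]=0xCA cont=1 payload=0x4A=74: acc |= 74<<7 -> acc=9517 shift=14
  byte[9]=0x2C cont=0 payload=0x2C=44: acc |= 44<<14 -> acc=730413 shift=21 [end]
Varint 4: bytes[7:10] = AD CA 2C -> value 730413 (3 byte(s))

Answer: 7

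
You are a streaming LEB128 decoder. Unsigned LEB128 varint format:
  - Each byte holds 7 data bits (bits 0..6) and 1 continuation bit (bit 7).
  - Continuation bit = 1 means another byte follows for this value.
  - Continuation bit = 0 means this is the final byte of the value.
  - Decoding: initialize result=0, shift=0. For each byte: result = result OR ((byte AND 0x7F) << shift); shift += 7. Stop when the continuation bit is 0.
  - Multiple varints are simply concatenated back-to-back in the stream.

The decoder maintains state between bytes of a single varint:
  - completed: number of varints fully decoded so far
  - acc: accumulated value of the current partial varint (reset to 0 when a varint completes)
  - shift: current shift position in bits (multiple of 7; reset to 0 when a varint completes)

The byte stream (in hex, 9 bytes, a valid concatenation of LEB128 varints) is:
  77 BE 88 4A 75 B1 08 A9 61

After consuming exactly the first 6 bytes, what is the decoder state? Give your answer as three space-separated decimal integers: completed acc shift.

byte[0]=0x77 cont=0 payload=0x77: varint #1 complete (value=119); reset -> completed=1 acc=0 shift=0
byte[1]=0xBE cont=1 payload=0x3E: acc |= 62<<0 -> completed=1 acc=62 shift=7
byte[2]=0x88 cont=1 payload=0x08: acc |= 8<<7 -> completed=1 acc=1086 shift=14
byte[3]=0x4A cont=0 payload=0x4A: varint #2 complete (value=1213502); reset -> completed=2 acc=0 shift=0
byte[4]=0x75 cont=0 payload=0x75: varint #3 complete (value=117); reset -> completed=3 acc=0 shift=0
byte[5]=0xB1 cont=1 payload=0x31: acc |= 49<<0 -> completed=3 acc=49 shift=7

Answer: 3 49 7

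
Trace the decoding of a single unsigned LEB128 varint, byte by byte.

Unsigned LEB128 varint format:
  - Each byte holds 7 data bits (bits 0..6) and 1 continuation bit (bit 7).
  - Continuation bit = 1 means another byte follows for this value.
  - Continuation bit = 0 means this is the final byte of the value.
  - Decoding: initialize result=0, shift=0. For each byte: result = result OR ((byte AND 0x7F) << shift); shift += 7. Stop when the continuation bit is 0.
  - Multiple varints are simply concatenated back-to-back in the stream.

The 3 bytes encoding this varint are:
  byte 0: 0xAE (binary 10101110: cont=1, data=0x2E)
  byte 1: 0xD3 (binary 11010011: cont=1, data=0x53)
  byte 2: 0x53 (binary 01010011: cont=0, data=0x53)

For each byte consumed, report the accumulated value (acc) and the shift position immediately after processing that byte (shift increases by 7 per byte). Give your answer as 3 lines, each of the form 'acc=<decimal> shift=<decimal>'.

byte 0=0xAE: payload=0x2E=46, contrib = 46<<0 = 46; acc -> 46, shift -> 7
byte 1=0xD3: payload=0x53=83, contrib = 83<<7 = 10624; acc -> 10670, shift -> 14
byte 2=0x53: payload=0x53=83, contrib = 83<<14 = 1359872; acc -> 1370542, shift -> 21

Answer: acc=46 shift=7
acc=10670 shift=14
acc=1370542 shift=21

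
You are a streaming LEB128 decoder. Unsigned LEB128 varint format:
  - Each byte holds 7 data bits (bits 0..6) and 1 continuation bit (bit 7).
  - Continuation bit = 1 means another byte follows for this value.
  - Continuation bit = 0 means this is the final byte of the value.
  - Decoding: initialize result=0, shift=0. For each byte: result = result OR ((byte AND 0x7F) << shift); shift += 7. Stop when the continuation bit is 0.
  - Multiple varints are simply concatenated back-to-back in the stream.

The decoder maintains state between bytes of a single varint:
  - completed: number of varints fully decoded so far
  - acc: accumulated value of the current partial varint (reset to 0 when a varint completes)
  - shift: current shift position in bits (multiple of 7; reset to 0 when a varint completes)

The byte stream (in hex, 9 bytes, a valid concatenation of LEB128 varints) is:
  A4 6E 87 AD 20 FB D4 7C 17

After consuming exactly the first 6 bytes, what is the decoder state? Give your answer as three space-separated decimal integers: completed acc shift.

byte[0]=0xA4 cont=1 payload=0x24: acc |= 36<<0 -> completed=0 acc=36 shift=7
byte[1]=0x6E cont=0 payload=0x6E: varint #1 complete (value=14116); reset -> completed=1 acc=0 shift=0
byte[2]=0x87 cont=1 payload=0x07: acc |= 7<<0 -> completed=1 acc=7 shift=7
byte[3]=0xAD cont=1 payload=0x2D: acc |= 45<<7 -> completed=1 acc=5767 shift=14
byte[4]=0x20 cont=0 payload=0x20: varint #2 complete (value=530055); reset -> completed=2 acc=0 shift=0
byte[5]=0xFB cont=1 payload=0x7B: acc |= 123<<0 -> completed=2 acc=123 shift=7

Answer: 2 123 7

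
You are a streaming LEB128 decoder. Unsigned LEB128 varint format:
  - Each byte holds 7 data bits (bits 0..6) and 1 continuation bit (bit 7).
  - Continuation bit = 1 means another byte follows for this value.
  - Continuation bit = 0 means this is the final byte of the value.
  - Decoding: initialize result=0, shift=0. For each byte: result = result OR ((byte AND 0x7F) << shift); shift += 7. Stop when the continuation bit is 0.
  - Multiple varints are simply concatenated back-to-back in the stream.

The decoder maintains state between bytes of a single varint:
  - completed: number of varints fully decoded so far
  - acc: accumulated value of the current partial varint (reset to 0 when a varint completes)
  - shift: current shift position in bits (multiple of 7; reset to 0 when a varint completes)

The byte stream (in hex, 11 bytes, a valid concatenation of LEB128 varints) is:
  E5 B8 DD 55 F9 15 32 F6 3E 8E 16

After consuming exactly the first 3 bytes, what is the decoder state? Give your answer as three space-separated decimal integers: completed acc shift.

Answer: 0 1530981 21

Derivation:
byte[0]=0xE5 cont=1 payload=0x65: acc |= 101<<0 -> completed=0 acc=101 shift=7
byte[1]=0xB8 cont=1 payload=0x38: acc |= 56<<7 -> completed=0 acc=7269 shift=14
byte[2]=0xDD cont=1 payload=0x5D: acc |= 93<<14 -> completed=0 acc=1530981 shift=21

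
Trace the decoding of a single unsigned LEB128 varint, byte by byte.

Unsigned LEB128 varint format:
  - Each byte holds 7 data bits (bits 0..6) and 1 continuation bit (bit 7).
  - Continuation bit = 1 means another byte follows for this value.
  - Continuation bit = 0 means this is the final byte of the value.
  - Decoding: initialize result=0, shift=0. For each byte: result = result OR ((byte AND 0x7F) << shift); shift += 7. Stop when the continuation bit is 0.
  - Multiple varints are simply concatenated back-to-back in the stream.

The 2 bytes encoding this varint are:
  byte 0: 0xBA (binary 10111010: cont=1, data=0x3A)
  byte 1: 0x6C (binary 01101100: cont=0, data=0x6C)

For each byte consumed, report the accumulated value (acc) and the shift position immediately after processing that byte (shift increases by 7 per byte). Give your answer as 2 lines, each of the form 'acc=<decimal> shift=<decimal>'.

Answer: acc=58 shift=7
acc=13882 shift=14

Derivation:
byte 0=0xBA: payload=0x3A=58, contrib = 58<<0 = 58; acc -> 58, shift -> 7
byte 1=0x6C: payload=0x6C=108, contrib = 108<<7 = 13824; acc -> 13882, shift -> 14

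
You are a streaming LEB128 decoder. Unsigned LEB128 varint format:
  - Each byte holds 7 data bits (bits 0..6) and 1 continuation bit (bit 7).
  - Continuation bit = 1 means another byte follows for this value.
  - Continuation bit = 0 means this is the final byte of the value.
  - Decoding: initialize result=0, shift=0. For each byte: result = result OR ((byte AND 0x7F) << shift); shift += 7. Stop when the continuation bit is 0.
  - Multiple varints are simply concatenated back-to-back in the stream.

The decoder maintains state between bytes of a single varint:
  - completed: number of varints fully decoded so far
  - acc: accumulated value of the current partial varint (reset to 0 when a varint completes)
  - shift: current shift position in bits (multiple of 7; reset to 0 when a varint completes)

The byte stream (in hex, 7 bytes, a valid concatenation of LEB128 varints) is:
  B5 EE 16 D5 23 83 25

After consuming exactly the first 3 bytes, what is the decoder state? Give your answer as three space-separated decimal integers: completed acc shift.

byte[0]=0xB5 cont=1 payload=0x35: acc |= 53<<0 -> completed=0 acc=53 shift=7
byte[1]=0xEE cont=1 payload=0x6E: acc |= 110<<7 -> completed=0 acc=14133 shift=14
byte[2]=0x16 cont=0 payload=0x16: varint #1 complete (value=374581); reset -> completed=1 acc=0 shift=0

Answer: 1 0 0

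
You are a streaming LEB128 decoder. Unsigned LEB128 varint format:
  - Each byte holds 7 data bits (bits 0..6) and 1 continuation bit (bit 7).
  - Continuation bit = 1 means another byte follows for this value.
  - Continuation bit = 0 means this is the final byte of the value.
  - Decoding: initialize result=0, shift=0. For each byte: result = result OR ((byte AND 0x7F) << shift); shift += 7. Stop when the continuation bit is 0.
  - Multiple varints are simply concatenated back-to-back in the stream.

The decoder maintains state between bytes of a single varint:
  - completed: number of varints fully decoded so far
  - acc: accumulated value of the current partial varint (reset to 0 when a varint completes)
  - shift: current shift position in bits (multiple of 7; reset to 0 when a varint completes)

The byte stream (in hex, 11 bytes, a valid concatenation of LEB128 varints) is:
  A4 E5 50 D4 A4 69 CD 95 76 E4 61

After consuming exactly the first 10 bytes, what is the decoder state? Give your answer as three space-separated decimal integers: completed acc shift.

byte[0]=0xA4 cont=1 payload=0x24: acc |= 36<<0 -> completed=0 acc=36 shift=7
byte[1]=0xE5 cont=1 payload=0x65: acc |= 101<<7 -> completed=0 acc=12964 shift=14
byte[2]=0x50 cont=0 payload=0x50: varint #1 complete (value=1323684); reset -> completed=1 acc=0 shift=0
byte[3]=0xD4 cont=1 payload=0x54: acc |= 84<<0 -> completed=1 acc=84 shift=7
byte[4]=0xA4 cont=1 payload=0x24: acc |= 36<<7 -> completed=1 acc=4692 shift=14
byte[5]=0x69 cont=0 payload=0x69: varint #2 complete (value=1725012); reset -> completed=2 acc=0 shift=0
byte[6]=0xCD cont=1 payload=0x4D: acc |= 77<<0 -> completed=2 acc=77 shift=7
byte[7]=0x95 cont=1 payload=0x15: acc |= 21<<7 -> completed=2 acc=2765 shift=14
byte[8]=0x76 cont=0 payload=0x76: varint #3 complete (value=1936077); reset -> completed=3 acc=0 shift=0
byte[9]=0xE4 cont=1 payload=0x64: acc |= 100<<0 -> completed=3 acc=100 shift=7

Answer: 3 100 7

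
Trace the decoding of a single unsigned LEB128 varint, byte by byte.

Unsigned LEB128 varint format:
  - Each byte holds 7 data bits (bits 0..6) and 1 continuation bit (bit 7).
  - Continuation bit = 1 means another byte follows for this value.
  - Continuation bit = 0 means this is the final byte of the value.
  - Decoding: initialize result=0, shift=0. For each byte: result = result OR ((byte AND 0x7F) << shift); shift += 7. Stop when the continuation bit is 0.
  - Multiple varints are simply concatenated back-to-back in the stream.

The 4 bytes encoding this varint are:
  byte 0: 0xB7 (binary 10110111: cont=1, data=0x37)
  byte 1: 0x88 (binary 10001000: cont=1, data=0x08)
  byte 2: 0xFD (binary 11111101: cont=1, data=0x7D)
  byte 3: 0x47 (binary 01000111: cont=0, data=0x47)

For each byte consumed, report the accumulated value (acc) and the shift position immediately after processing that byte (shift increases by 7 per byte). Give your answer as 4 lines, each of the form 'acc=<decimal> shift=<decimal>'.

Answer: acc=55 shift=7
acc=1079 shift=14
acc=2049079 shift=21
acc=150946871 shift=28

Derivation:
byte 0=0xB7: payload=0x37=55, contrib = 55<<0 = 55; acc -> 55, shift -> 7
byte 1=0x88: payload=0x08=8, contrib = 8<<7 = 1024; acc -> 1079, shift -> 14
byte 2=0xFD: payload=0x7D=125, contrib = 125<<14 = 2048000; acc -> 2049079, shift -> 21
byte 3=0x47: payload=0x47=71, contrib = 71<<21 = 148897792; acc -> 150946871, shift -> 28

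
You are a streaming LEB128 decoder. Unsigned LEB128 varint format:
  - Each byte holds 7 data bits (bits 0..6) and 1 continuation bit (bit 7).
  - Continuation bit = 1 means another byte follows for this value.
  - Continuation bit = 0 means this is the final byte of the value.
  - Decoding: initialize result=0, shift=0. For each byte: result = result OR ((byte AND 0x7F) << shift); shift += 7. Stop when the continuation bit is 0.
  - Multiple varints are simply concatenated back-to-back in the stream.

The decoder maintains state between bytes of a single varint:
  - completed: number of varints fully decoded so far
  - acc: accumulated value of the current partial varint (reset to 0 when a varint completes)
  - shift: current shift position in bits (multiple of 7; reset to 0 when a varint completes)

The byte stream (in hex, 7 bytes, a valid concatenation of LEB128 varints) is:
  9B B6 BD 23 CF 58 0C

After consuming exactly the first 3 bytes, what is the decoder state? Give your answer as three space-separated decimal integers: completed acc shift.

byte[0]=0x9B cont=1 payload=0x1B: acc |= 27<<0 -> completed=0 acc=27 shift=7
byte[1]=0xB6 cont=1 payload=0x36: acc |= 54<<7 -> completed=0 acc=6939 shift=14
byte[2]=0xBD cont=1 payload=0x3D: acc |= 61<<14 -> completed=0 acc=1006363 shift=21

Answer: 0 1006363 21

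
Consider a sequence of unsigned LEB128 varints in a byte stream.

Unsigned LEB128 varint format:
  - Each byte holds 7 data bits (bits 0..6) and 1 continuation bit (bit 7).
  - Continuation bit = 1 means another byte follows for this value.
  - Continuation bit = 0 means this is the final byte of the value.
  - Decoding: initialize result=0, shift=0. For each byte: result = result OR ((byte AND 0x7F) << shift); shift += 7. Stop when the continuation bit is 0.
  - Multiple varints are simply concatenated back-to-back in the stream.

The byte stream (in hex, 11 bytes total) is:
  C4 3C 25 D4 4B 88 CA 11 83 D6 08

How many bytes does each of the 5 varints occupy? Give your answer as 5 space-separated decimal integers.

Answer: 2 1 2 3 3

Derivation:
  byte[0]=0xC4 cont=1 payload=0x44=68: acc |= 68<<0 -> acc=68 shift=7
  byte[1]=0x3C cont=0 payload=0x3C=60: acc |= 60<<7 -> acc=7748 shift=14 [end]
Varint 1: bytes[0:2] = C4 3C -> value 7748 (2 byte(s))
  byte[2]=0x25 cont=0 payload=0x25=37: acc |= 37<<0 -> acc=37 shift=7 [end]
Varint 2: bytes[2:3] = 25 -> value 37 (1 byte(s))
  byte[3]=0xD4 cont=1 payload=0x54=84: acc |= 84<<0 -> acc=84 shift=7
  byte[4]=0x4B cont=0 payload=0x4B=75: acc |= 75<<7 -> acc=9684 shift=14 [end]
Varint 3: bytes[3:5] = D4 4B -> value 9684 (2 byte(s))
  byte[5]=0x88 cont=1 payload=0x08=8: acc |= 8<<0 -> acc=8 shift=7
  byte[6]=0xCA cont=1 payload=0x4A=74: acc |= 74<<7 -> acc=9480 shift=14
  byte[7]=0x11 cont=0 payload=0x11=17: acc |= 17<<14 -> acc=288008 shift=21 [end]
Varint 4: bytes[5:8] = 88 CA 11 -> value 288008 (3 byte(s))
  byte[8]=0x83 cont=1 payload=0x03=3: acc |= 3<<0 -> acc=3 shift=7
  byte[9]=0xD6 cont=1 payload=0x56=86: acc |= 86<<7 -> acc=11011 shift=14
  byte[10]=0x08 cont=0 payload=0x08=8: acc |= 8<<14 -> acc=142083 shift=21 [end]
Varint 5: bytes[8:11] = 83 D6 08 -> value 142083 (3 byte(s))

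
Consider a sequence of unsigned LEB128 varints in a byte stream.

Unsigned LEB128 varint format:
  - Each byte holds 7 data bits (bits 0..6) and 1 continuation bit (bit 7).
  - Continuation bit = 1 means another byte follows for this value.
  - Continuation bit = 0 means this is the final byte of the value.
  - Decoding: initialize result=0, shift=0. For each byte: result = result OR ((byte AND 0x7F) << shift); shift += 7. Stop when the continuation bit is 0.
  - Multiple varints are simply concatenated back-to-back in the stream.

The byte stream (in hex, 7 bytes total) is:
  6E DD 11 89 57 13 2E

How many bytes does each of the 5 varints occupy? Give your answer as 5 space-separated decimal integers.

  byte[0]=0x6E cont=0 payload=0x6E=110: acc |= 110<<0 -> acc=110 shift=7 [end]
Varint 1: bytes[0:1] = 6E -> value 110 (1 byte(s))
  byte[1]=0xDD cont=1 payload=0x5D=93: acc |= 93<<0 -> acc=93 shift=7
  byte[2]=0x11 cont=0 payload=0x11=17: acc |= 17<<7 -> acc=2269 shift=14 [end]
Varint 2: bytes[1:3] = DD 11 -> value 2269 (2 byte(s))
  byte[3]=0x89 cont=1 payload=0x09=9: acc |= 9<<0 -> acc=9 shift=7
  byte[4]=0x57 cont=0 payload=0x57=87: acc |= 87<<7 -> acc=11145 shift=14 [end]
Varint 3: bytes[3:5] = 89 57 -> value 11145 (2 byte(s))
  byte[5]=0x13 cont=0 payload=0x13=19: acc |= 19<<0 -> acc=19 shift=7 [end]
Varint 4: bytes[5:6] = 13 -> value 19 (1 byte(s))
  byte[6]=0x2E cont=0 payload=0x2E=46: acc |= 46<<0 -> acc=46 shift=7 [end]
Varint 5: bytes[6:7] = 2E -> value 46 (1 byte(s))

Answer: 1 2 2 1 1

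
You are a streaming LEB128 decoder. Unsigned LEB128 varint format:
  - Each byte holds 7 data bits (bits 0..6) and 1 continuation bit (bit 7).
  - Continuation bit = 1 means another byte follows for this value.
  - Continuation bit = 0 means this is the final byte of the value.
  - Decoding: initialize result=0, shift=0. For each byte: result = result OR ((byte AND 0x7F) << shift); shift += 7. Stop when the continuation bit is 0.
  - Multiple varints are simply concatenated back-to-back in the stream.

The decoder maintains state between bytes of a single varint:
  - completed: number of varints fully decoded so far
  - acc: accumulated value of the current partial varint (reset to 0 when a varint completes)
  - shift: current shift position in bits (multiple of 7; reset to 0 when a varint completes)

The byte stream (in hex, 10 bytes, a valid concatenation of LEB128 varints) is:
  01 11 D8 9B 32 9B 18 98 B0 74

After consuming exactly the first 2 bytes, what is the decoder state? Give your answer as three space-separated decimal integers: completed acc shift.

byte[0]=0x01 cont=0 payload=0x01: varint #1 complete (value=1); reset -> completed=1 acc=0 shift=0
byte[1]=0x11 cont=0 payload=0x11: varint #2 complete (value=17); reset -> completed=2 acc=0 shift=0

Answer: 2 0 0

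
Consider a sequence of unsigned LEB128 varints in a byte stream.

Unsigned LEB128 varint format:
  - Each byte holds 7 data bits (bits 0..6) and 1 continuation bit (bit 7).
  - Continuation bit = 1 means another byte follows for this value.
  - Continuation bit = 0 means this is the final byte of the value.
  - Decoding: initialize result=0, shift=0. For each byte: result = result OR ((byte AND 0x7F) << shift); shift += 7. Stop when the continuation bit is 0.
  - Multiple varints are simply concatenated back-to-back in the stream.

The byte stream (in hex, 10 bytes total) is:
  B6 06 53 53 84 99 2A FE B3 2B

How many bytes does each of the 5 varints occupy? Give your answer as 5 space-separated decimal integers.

Answer: 2 1 1 3 3

Derivation:
  byte[0]=0xB6 cont=1 payload=0x36=54: acc |= 54<<0 -> acc=54 shift=7
  byte[1]=0x06 cont=0 payload=0x06=6: acc |= 6<<7 -> acc=822 shift=14 [end]
Varint 1: bytes[0:2] = B6 06 -> value 822 (2 byte(s))
  byte[2]=0x53 cont=0 payload=0x53=83: acc |= 83<<0 -> acc=83 shift=7 [end]
Varint 2: bytes[2:3] = 53 -> value 83 (1 byte(s))
  byte[3]=0x53 cont=0 payload=0x53=83: acc |= 83<<0 -> acc=83 shift=7 [end]
Varint 3: bytes[3:4] = 53 -> value 83 (1 byte(s))
  byte[4]=0x84 cont=1 payload=0x04=4: acc |= 4<<0 -> acc=4 shift=7
  byte[5]=0x99 cont=1 payload=0x19=25: acc |= 25<<7 -> acc=3204 shift=14
  byte[6]=0x2A cont=0 payload=0x2A=42: acc |= 42<<14 -> acc=691332 shift=21 [end]
Varint 4: bytes[4:7] = 84 99 2A -> value 691332 (3 byte(s))
  byte[7]=0xFE cont=1 payload=0x7E=126: acc |= 126<<0 -> acc=126 shift=7
  byte[8]=0xB3 cont=1 payload=0x33=51: acc |= 51<<7 -> acc=6654 shift=14
  byte[9]=0x2B cont=0 payload=0x2B=43: acc |= 43<<14 -> acc=711166 shift=21 [end]
Varint 5: bytes[7:10] = FE B3 2B -> value 711166 (3 byte(s))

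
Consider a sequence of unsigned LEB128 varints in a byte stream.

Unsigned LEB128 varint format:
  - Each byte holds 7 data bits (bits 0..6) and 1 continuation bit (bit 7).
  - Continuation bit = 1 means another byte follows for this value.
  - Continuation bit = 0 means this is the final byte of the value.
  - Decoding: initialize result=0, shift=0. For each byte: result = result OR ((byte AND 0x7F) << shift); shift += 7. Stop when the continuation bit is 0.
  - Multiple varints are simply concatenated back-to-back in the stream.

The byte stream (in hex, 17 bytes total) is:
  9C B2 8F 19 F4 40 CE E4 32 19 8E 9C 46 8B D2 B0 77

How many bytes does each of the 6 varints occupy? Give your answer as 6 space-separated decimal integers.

Answer: 4 2 3 1 3 4

Derivation:
  byte[0]=0x9C cont=1 payload=0x1C=28: acc |= 28<<0 -> acc=28 shift=7
  byte[1]=0xB2 cont=1 payload=0x32=50: acc |= 50<<7 -> acc=6428 shift=14
  byte[2]=0x8F cont=1 payload=0x0F=15: acc |= 15<<14 -> acc=252188 shift=21
  byte[3]=0x19 cont=0 payload=0x19=25: acc |= 25<<21 -> acc=52680988 shift=28 [end]
Varint 1: bytes[0:4] = 9C B2 8F 19 -> value 52680988 (4 byte(s))
  byte[4]=0xF4 cont=1 payload=0x74=116: acc |= 116<<0 -> acc=116 shift=7
  byte[5]=0x40 cont=0 payload=0x40=64: acc |= 64<<7 -> acc=8308 shift=14 [end]
Varint 2: bytes[4:6] = F4 40 -> value 8308 (2 byte(s))
  byte[6]=0xCE cont=1 payload=0x4E=78: acc |= 78<<0 -> acc=78 shift=7
  byte[7]=0xE4 cont=1 payload=0x64=100: acc |= 100<<7 -> acc=12878 shift=14
  byte[8]=0x32 cont=0 payload=0x32=50: acc |= 50<<14 -> acc=832078 shift=21 [end]
Varint 3: bytes[6:9] = CE E4 32 -> value 832078 (3 byte(s))
  byte[9]=0x19 cont=0 payload=0x19=25: acc |= 25<<0 -> acc=25 shift=7 [end]
Varint 4: bytes[9:10] = 19 -> value 25 (1 byte(s))
  byte[10]=0x8E cont=1 payload=0x0E=14: acc |= 14<<0 -> acc=14 shift=7
  byte[11]=0x9C cont=1 payload=0x1C=28: acc |= 28<<7 -> acc=3598 shift=14
  byte[12]=0x46 cont=0 payload=0x46=70: acc |= 70<<14 -> acc=1150478 shift=21 [end]
Varint 5: bytes[10:13] = 8E 9C 46 -> value 1150478 (3 byte(s))
  byte[13]=0x8B cont=1 payload=0x0B=11: acc |= 11<<0 -> acc=11 shift=7
  byte[14]=0xD2 cont=1 payload=0x52=82: acc |= 82<<7 -> acc=10507 shift=14
  byte[15]=0xB0 cont=1 payload=0x30=48: acc |= 48<<14 -> acc=796939 shift=21
  byte[16]=0x77 cont=0 payload=0x77=119: acc |= 119<<21 -> acc=250358027 shift=28 [end]
Varint 6: bytes[13:17] = 8B D2 B0 77 -> value 250358027 (4 byte(s))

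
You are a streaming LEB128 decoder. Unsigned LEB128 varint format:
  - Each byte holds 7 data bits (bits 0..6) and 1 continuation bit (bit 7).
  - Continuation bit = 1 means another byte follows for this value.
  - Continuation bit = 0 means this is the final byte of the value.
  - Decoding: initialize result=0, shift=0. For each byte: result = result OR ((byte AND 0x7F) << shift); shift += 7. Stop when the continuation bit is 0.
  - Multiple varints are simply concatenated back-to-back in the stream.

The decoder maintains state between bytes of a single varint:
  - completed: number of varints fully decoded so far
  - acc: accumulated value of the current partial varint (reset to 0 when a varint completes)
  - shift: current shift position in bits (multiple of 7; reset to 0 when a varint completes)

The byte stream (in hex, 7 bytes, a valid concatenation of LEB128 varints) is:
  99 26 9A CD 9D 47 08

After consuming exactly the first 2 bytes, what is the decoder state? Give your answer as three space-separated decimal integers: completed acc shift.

byte[0]=0x99 cont=1 payload=0x19: acc |= 25<<0 -> completed=0 acc=25 shift=7
byte[1]=0x26 cont=0 payload=0x26: varint #1 complete (value=4889); reset -> completed=1 acc=0 shift=0

Answer: 1 0 0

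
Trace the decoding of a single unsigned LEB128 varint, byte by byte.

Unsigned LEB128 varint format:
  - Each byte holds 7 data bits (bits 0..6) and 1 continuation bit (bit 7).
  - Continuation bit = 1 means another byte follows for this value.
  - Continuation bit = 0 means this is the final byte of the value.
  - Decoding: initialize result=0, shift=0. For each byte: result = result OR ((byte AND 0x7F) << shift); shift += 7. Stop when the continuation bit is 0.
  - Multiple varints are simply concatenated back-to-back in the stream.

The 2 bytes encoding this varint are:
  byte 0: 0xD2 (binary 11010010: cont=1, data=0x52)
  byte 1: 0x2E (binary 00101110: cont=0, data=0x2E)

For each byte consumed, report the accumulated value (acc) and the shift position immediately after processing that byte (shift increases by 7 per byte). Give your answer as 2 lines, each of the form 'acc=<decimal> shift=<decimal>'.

byte 0=0xD2: payload=0x52=82, contrib = 82<<0 = 82; acc -> 82, shift -> 7
byte 1=0x2E: payload=0x2E=46, contrib = 46<<7 = 5888; acc -> 5970, shift -> 14

Answer: acc=82 shift=7
acc=5970 shift=14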